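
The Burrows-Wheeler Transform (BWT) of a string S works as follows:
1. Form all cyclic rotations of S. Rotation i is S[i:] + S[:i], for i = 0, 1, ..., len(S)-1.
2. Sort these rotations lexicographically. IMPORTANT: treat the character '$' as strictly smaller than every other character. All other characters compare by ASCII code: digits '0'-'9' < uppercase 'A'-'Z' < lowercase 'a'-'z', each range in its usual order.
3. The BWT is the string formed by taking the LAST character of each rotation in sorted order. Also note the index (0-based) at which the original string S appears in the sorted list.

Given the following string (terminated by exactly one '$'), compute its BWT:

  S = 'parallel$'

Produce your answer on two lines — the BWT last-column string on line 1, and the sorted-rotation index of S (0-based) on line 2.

All 9 rotations (rotation i = S[i:]+S[:i]):
  rot[0] = parallel$
  rot[1] = arallel$p
  rot[2] = rallel$pa
  rot[3] = allel$par
  rot[4] = llel$para
  rot[5] = lel$paral
  rot[6] = el$parall
  rot[7] = l$paralle
  rot[8] = $parallel
Sorted (with $ < everything):
  sorted[0] = $parallel  (last char: 'l')
  sorted[1] = allel$par  (last char: 'r')
  sorted[2] = arallel$p  (last char: 'p')
  sorted[3] = el$parall  (last char: 'l')
  sorted[4] = l$paralle  (last char: 'e')
  sorted[5] = lel$paral  (last char: 'l')
  sorted[6] = llel$para  (last char: 'a')
  sorted[7] = parallel$  (last char: '$')
  sorted[8] = rallel$pa  (last char: 'a')
Last column: lrplela$a
Original string S is at sorted index 7

Answer: lrplela$a
7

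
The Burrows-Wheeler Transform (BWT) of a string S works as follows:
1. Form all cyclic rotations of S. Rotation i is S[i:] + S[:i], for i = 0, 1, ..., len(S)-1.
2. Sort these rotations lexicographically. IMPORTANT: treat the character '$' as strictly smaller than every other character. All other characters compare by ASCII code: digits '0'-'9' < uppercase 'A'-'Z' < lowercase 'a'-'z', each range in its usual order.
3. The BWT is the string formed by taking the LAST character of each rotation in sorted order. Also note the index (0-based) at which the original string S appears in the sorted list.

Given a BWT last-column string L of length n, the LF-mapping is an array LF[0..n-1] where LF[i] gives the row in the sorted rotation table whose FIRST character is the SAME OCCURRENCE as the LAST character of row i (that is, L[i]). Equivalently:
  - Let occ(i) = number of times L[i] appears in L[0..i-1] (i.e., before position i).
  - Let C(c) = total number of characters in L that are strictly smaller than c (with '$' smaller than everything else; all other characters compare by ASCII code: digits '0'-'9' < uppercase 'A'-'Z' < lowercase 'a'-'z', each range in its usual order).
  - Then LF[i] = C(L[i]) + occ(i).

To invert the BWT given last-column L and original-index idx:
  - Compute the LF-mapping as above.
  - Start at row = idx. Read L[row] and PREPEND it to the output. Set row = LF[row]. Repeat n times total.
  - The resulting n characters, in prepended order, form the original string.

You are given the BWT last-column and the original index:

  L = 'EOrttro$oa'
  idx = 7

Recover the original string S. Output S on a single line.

LF mapping: 1 2 6 8 9 7 4 0 5 3
Walk LF starting at row 7, prepending L[row]:
  step 1: row=7, L[7]='$', prepend. Next row=LF[7]=0
  step 2: row=0, L[0]='E', prepend. Next row=LF[0]=1
  step 3: row=1, L[1]='O', prepend. Next row=LF[1]=2
  step 4: row=2, L[2]='r', prepend. Next row=LF[2]=6
  step 5: row=6, L[6]='o', prepend. Next row=LF[6]=4
  step 6: row=4, L[4]='t', prepend. Next row=LF[4]=9
  step 7: row=9, L[9]='a', prepend. Next row=LF[9]=3
  step 8: row=3, L[3]='t', prepend. Next row=LF[3]=8
  step 9: row=8, L[8]='o', prepend. Next row=LF[8]=5
  step 10: row=5, L[5]='r', prepend. Next row=LF[5]=7
Reversed output: rotatorOE$

Answer: rotatorOE$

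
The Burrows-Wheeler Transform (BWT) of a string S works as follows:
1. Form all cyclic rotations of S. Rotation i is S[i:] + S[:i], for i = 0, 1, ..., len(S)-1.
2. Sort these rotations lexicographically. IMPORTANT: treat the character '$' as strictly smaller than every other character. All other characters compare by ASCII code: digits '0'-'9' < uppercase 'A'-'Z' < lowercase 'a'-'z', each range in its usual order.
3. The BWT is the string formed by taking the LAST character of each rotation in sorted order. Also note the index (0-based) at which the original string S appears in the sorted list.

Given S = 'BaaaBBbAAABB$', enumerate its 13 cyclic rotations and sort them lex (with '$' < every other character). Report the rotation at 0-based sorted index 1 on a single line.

All 13 rotations (rotation i = S[i:]+S[:i]):
  rot[0] = BaaaBBbAAABB$
  rot[1] = aaaBBbAAABB$B
  rot[2] = aaBBbAAABB$Ba
  rot[3] = aBBbAAABB$Baa
  rot[4] = BBbAAABB$Baaa
  rot[5] = BbAAABB$BaaaB
  rot[6] = bAAABB$BaaaBB
  rot[7] = AAABB$BaaaBBb
  rot[8] = AABB$BaaaBBbA
  rot[9] = ABB$BaaaBBbAA
  rot[10] = BB$BaaaBBbAAA
  rot[11] = B$BaaaBBbAAAB
  rot[12] = $BaaaBBbAAABB
Sorted (with $ < everything):
  sorted[0] = $BaaaBBbAAABB
  sorted[1] = AAABB$BaaaBBb
  sorted[2] = AABB$BaaaBBbA
  sorted[3] = ABB$BaaaBBbAA
  sorted[4] = B$BaaaBBbAAAB
  sorted[5] = BB$BaaaBBbAAA
  sorted[6] = BBbAAABB$Baaa
  sorted[7] = BaaaBBbAAABB$
  sorted[8] = BbAAABB$BaaaB
  sorted[9] = aBBbAAABB$Baa
  sorted[10] = aaBBbAAABB$Ba
  sorted[11] = aaaBBbAAABB$B
  sorted[12] = bAAABB$BaaaBB
sorted[1] = AAABB$BaaaBBb

Answer: AAABB$BaaaBBb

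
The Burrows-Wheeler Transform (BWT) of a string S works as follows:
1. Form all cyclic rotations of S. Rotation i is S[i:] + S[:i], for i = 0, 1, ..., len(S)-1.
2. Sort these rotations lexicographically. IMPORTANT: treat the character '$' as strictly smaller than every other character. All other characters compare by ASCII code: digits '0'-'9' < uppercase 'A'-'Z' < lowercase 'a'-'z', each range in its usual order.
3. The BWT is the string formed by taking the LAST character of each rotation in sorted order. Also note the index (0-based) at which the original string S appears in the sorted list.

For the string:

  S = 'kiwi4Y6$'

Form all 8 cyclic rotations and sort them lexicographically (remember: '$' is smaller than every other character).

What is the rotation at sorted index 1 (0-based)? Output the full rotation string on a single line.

Answer: 4Y6$kiwi

Derivation:
All 8 rotations (rotation i = S[i:]+S[:i]):
  rot[0] = kiwi4Y6$
  rot[1] = iwi4Y6$k
  rot[2] = wi4Y6$ki
  rot[3] = i4Y6$kiw
  rot[4] = 4Y6$kiwi
  rot[5] = Y6$kiwi4
  rot[6] = 6$kiwi4Y
  rot[7] = $kiwi4Y6
Sorted (with $ < everything):
  sorted[0] = $kiwi4Y6
  sorted[1] = 4Y6$kiwi
  sorted[2] = 6$kiwi4Y
  sorted[3] = Y6$kiwi4
  sorted[4] = i4Y6$kiw
  sorted[5] = iwi4Y6$k
  sorted[6] = kiwi4Y6$
  sorted[7] = wi4Y6$ki
sorted[1] = 4Y6$kiwi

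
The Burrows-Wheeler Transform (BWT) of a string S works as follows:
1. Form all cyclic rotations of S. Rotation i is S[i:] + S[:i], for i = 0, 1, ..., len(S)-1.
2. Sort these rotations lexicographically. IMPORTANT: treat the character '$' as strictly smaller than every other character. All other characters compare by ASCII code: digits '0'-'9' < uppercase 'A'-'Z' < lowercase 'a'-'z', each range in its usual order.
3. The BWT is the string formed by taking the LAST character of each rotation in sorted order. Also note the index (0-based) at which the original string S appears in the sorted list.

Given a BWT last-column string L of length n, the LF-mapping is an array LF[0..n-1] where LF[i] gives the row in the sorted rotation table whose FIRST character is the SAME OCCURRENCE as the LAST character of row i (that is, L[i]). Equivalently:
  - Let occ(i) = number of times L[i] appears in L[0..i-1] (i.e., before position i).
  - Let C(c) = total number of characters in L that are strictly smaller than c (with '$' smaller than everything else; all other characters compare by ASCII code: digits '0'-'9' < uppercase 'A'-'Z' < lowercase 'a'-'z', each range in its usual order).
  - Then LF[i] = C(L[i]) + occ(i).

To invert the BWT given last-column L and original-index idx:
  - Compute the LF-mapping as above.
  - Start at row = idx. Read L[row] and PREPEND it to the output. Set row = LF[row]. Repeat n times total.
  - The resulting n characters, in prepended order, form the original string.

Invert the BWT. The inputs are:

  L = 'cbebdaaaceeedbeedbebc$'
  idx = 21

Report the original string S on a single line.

LF mapping: 9 4 15 5 12 1 2 3 10 16 17 18 13 6 19 20 14 7 21 8 11 0
Walk LF starting at row 21, prepending L[row]:
  step 1: row=21, L[21]='$', prepend. Next row=LF[21]=0
  step 2: row=0, L[0]='c', prepend. Next row=LF[0]=9
  step 3: row=9, L[9]='e', prepend. Next row=LF[9]=16
  step 4: row=16, L[16]='d', prepend. Next row=LF[16]=14
  step 5: row=14, L[14]='e', prepend. Next row=LF[14]=19
  step 6: row=19, L[19]='b', prepend. Next row=LF[19]=8
  step 7: row=8, L[8]='c', prepend. Next row=LF[8]=10
  step 8: row=10, L[10]='e', prepend. Next row=LF[10]=17
  step 9: row=17, L[17]='b', prepend. Next row=LF[17]=7
  step 10: row=7, L[7]='a', prepend. Next row=LF[7]=3
  step 11: row=3, L[3]='b', prepend. Next row=LF[3]=5
  step 12: row=5, L[5]='a', prepend. Next row=LF[5]=1
  step 13: row=1, L[1]='b', prepend. Next row=LF[1]=4
  step 14: row=4, L[4]='d', prepend. Next row=LF[4]=12
  step 15: row=12, L[12]='d', prepend. Next row=LF[12]=13
  step 16: row=13, L[13]='b', prepend. Next row=LF[13]=6
  step 17: row=6, L[6]='a', prepend. Next row=LF[6]=2
  step 18: row=2, L[2]='e', prepend. Next row=LF[2]=15
  step 19: row=15, L[15]='e', prepend. Next row=LF[15]=20
  step 20: row=20, L[20]='c', prepend. Next row=LF[20]=11
  step 21: row=11, L[11]='e', prepend. Next row=LF[11]=18
  step 22: row=18, L[18]='e', prepend. Next row=LF[18]=21
Reversed output: eeceeabddbababecbedec$

Answer: eeceeabddbababecbedec$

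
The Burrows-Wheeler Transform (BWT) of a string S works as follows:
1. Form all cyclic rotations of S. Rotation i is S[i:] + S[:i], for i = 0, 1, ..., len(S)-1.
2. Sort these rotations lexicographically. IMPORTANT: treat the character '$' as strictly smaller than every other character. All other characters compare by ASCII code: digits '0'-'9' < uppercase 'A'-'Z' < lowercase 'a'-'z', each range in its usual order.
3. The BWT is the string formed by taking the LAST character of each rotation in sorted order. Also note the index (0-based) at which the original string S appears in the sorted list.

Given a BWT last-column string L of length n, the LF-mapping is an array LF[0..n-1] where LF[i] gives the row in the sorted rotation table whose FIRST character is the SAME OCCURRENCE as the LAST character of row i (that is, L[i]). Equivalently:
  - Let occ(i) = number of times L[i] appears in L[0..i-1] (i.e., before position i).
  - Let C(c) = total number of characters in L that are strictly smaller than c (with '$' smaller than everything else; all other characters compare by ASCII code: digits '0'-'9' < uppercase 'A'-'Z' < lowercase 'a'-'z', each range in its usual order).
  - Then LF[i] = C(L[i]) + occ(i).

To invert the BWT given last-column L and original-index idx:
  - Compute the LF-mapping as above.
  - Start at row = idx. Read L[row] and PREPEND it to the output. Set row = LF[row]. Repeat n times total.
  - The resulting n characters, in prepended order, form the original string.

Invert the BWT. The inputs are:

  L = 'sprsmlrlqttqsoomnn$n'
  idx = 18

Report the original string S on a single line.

Answer: tornsqqorlntplnsmms$

Derivation:
LF mapping: 15 10 13 16 3 1 14 2 11 18 19 12 17 8 9 4 5 6 0 7
Walk LF starting at row 18, prepending L[row]:
  step 1: row=18, L[18]='$', prepend. Next row=LF[18]=0
  step 2: row=0, L[0]='s', prepend. Next row=LF[0]=15
  step 3: row=15, L[15]='m', prepend. Next row=LF[15]=4
  step 4: row=4, L[4]='m', prepend. Next row=LF[4]=3
  step 5: row=3, L[3]='s', prepend. Next row=LF[3]=16
  step 6: row=16, L[16]='n', prepend. Next row=LF[16]=5
  step 7: row=5, L[5]='l', prepend. Next row=LF[5]=1
  step 8: row=1, L[1]='p', prepend. Next row=LF[1]=10
  step 9: row=10, L[10]='t', prepend. Next row=LF[10]=19
  step 10: row=19, L[19]='n', prepend. Next row=LF[19]=7
  step 11: row=7, L[7]='l', prepend. Next row=LF[7]=2
  step 12: row=2, L[2]='r', prepend. Next row=LF[2]=13
  step 13: row=13, L[13]='o', prepend. Next row=LF[13]=8
  step 14: row=8, L[8]='q', prepend. Next row=LF[8]=11
  step 15: row=11, L[11]='q', prepend. Next row=LF[11]=12
  step 16: row=12, L[12]='s', prepend. Next row=LF[12]=17
  step 17: row=17, L[17]='n', prepend. Next row=LF[17]=6
  step 18: row=6, L[6]='r', prepend. Next row=LF[6]=14
  step 19: row=14, L[14]='o', prepend. Next row=LF[14]=9
  step 20: row=9, L[9]='t', prepend. Next row=LF[9]=18
Reversed output: tornsqqorlntplnsmms$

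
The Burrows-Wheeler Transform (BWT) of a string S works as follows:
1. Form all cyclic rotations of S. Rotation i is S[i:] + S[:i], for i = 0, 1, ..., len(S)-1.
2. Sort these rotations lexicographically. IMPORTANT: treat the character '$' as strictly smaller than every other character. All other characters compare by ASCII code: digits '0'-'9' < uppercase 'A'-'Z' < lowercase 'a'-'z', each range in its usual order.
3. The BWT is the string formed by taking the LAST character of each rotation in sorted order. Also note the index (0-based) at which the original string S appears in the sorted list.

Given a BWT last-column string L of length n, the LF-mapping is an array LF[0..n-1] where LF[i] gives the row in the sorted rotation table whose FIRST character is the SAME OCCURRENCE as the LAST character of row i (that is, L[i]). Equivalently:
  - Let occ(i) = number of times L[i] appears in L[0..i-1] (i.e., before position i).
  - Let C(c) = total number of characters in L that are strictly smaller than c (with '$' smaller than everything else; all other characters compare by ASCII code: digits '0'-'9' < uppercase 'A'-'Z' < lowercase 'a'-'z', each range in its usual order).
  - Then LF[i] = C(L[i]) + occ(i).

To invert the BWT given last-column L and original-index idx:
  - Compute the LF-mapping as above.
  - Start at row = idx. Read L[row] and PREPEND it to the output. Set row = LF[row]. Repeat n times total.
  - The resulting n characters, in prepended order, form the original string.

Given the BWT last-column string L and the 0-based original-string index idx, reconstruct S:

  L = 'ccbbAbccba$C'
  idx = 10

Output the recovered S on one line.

Answer: cbbacAbCcbc$

Derivation:
LF mapping: 8 9 4 5 1 6 10 11 7 3 0 2
Walk LF starting at row 10, prepending L[row]:
  step 1: row=10, L[10]='$', prepend. Next row=LF[10]=0
  step 2: row=0, L[0]='c', prepend. Next row=LF[0]=8
  step 3: row=8, L[8]='b', prepend. Next row=LF[8]=7
  step 4: row=7, L[7]='c', prepend. Next row=LF[7]=11
  step 5: row=11, L[11]='C', prepend. Next row=LF[11]=2
  step 6: row=2, L[2]='b', prepend. Next row=LF[2]=4
  step 7: row=4, L[4]='A', prepend. Next row=LF[4]=1
  step 8: row=1, L[1]='c', prepend. Next row=LF[1]=9
  step 9: row=9, L[9]='a', prepend. Next row=LF[9]=3
  step 10: row=3, L[3]='b', prepend. Next row=LF[3]=5
  step 11: row=5, L[5]='b', prepend. Next row=LF[5]=6
  step 12: row=6, L[6]='c', prepend. Next row=LF[6]=10
Reversed output: cbbacAbCcbc$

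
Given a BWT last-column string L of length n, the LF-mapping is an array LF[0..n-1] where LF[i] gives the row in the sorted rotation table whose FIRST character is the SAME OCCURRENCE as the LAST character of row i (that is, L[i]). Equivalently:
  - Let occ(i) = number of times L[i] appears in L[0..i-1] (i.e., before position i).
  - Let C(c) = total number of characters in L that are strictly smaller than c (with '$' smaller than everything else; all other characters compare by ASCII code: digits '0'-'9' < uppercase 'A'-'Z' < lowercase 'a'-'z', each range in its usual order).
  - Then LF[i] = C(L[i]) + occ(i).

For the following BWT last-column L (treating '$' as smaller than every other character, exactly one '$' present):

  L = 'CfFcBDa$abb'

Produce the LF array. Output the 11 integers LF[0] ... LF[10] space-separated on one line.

Answer: 2 10 4 9 1 3 5 0 6 7 8

Derivation:
Char counts: '$':1, 'B':1, 'C':1, 'D':1, 'F':1, 'a':2, 'b':2, 'c':1, 'f':1
C (first-col start): C('$')=0, C('B')=1, C('C')=2, C('D')=3, C('F')=4, C('a')=5, C('b')=7, C('c')=9, C('f')=10
L[0]='C': occ=0, LF[0]=C('C')+0=2+0=2
L[1]='f': occ=0, LF[1]=C('f')+0=10+0=10
L[2]='F': occ=0, LF[2]=C('F')+0=4+0=4
L[3]='c': occ=0, LF[3]=C('c')+0=9+0=9
L[4]='B': occ=0, LF[4]=C('B')+0=1+0=1
L[5]='D': occ=0, LF[5]=C('D')+0=3+0=3
L[6]='a': occ=0, LF[6]=C('a')+0=5+0=5
L[7]='$': occ=0, LF[7]=C('$')+0=0+0=0
L[8]='a': occ=1, LF[8]=C('a')+1=5+1=6
L[9]='b': occ=0, LF[9]=C('b')+0=7+0=7
L[10]='b': occ=1, LF[10]=C('b')+1=7+1=8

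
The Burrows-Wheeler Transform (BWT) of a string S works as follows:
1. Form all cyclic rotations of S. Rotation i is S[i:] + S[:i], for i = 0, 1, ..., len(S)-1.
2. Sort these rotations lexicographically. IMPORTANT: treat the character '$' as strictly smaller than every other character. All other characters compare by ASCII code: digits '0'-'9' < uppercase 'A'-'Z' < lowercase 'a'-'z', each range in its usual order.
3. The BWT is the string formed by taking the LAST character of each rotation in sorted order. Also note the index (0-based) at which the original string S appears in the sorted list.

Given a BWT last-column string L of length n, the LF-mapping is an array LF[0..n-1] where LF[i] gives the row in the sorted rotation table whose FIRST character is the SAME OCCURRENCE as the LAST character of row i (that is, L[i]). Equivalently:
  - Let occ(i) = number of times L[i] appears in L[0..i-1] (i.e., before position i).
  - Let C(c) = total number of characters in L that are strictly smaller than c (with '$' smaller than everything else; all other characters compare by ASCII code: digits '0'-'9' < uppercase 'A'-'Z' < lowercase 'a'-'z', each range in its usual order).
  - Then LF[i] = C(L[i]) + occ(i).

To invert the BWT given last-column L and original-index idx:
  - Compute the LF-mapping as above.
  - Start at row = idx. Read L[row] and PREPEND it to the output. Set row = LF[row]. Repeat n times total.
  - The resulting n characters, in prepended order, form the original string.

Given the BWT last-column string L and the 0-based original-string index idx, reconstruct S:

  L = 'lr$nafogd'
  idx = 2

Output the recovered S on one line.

Answer: dragonfl$

Derivation:
LF mapping: 5 8 0 6 1 3 7 4 2
Walk LF starting at row 2, prepending L[row]:
  step 1: row=2, L[2]='$', prepend. Next row=LF[2]=0
  step 2: row=0, L[0]='l', prepend. Next row=LF[0]=5
  step 3: row=5, L[5]='f', prepend. Next row=LF[5]=3
  step 4: row=3, L[3]='n', prepend. Next row=LF[3]=6
  step 5: row=6, L[6]='o', prepend. Next row=LF[6]=7
  step 6: row=7, L[7]='g', prepend. Next row=LF[7]=4
  step 7: row=4, L[4]='a', prepend. Next row=LF[4]=1
  step 8: row=1, L[1]='r', prepend. Next row=LF[1]=8
  step 9: row=8, L[8]='d', prepend. Next row=LF[8]=2
Reversed output: dragonfl$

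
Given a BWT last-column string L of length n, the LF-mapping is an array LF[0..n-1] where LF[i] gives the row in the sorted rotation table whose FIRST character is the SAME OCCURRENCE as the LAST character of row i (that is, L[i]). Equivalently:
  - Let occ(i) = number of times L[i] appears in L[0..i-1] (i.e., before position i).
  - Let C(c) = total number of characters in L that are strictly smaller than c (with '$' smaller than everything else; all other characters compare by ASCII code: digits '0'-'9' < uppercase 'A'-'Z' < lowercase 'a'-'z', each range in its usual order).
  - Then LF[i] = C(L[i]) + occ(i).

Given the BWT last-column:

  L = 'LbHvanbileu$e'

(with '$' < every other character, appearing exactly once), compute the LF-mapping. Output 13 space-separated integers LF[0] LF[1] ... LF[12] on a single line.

Answer: 2 4 1 12 3 10 5 8 9 6 11 0 7

Derivation:
Char counts: '$':1, 'H':1, 'L':1, 'a':1, 'b':2, 'e':2, 'i':1, 'l':1, 'n':1, 'u':1, 'v':1
C (first-col start): C('$')=0, C('H')=1, C('L')=2, C('a')=3, C('b')=4, C('e')=6, C('i')=8, C('l')=9, C('n')=10, C('u')=11, C('v')=12
L[0]='L': occ=0, LF[0]=C('L')+0=2+0=2
L[1]='b': occ=0, LF[1]=C('b')+0=4+0=4
L[2]='H': occ=0, LF[2]=C('H')+0=1+0=1
L[3]='v': occ=0, LF[3]=C('v')+0=12+0=12
L[4]='a': occ=0, LF[4]=C('a')+0=3+0=3
L[5]='n': occ=0, LF[5]=C('n')+0=10+0=10
L[6]='b': occ=1, LF[6]=C('b')+1=4+1=5
L[7]='i': occ=0, LF[7]=C('i')+0=8+0=8
L[8]='l': occ=0, LF[8]=C('l')+0=9+0=9
L[9]='e': occ=0, LF[9]=C('e')+0=6+0=6
L[10]='u': occ=0, LF[10]=C('u')+0=11+0=11
L[11]='$': occ=0, LF[11]=C('$')+0=0+0=0
L[12]='e': occ=1, LF[12]=C('e')+1=6+1=7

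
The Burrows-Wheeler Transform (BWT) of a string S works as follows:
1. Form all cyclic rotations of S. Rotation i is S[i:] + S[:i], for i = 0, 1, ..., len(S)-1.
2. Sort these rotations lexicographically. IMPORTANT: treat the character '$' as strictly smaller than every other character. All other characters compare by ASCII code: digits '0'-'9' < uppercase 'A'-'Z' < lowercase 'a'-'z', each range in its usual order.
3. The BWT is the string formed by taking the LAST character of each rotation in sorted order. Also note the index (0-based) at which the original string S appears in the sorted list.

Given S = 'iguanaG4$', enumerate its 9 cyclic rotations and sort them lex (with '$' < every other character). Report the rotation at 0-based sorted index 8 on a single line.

Answer: uanaG4$ig

Derivation:
All 9 rotations (rotation i = S[i:]+S[:i]):
  rot[0] = iguanaG4$
  rot[1] = guanaG4$i
  rot[2] = uanaG4$ig
  rot[3] = anaG4$igu
  rot[4] = naG4$igua
  rot[5] = aG4$iguan
  rot[6] = G4$iguana
  rot[7] = 4$iguanaG
  rot[8] = $iguanaG4
Sorted (with $ < everything):
  sorted[0] = $iguanaG4
  sorted[1] = 4$iguanaG
  sorted[2] = G4$iguana
  sorted[3] = aG4$iguan
  sorted[4] = anaG4$igu
  sorted[5] = guanaG4$i
  sorted[6] = iguanaG4$
  sorted[7] = naG4$igua
  sorted[8] = uanaG4$ig
sorted[8] = uanaG4$ig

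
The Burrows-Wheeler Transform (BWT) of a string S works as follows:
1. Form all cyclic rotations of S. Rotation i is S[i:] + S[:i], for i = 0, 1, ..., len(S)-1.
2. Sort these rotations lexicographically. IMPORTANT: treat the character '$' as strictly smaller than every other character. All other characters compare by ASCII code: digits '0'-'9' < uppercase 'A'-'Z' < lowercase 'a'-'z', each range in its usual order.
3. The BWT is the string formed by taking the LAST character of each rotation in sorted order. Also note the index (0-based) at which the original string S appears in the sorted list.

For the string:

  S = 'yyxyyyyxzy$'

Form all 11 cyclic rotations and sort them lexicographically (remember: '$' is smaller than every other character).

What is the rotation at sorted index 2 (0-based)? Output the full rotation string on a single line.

Answer: xzy$yyxyyyy

Derivation:
All 11 rotations (rotation i = S[i:]+S[:i]):
  rot[0] = yyxyyyyxzy$
  rot[1] = yxyyyyxzy$y
  rot[2] = xyyyyxzy$yy
  rot[3] = yyyyxzy$yyx
  rot[4] = yyyxzy$yyxy
  rot[5] = yyxzy$yyxyy
  rot[6] = yxzy$yyxyyy
  rot[7] = xzy$yyxyyyy
  rot[8] = zy$yyxyyyyx
  rot[9] = y$yyxyyyyxz
  rot[10] = $yyxyyyyxzy
Sorted (with $ < everything):
  sorted[0] = $yyxyyyyxzy
  sorted[1] = xyyyyxzy$yy
  sorted[2] = xzy$yyxyyyy
  sorted[3] = y$yyxyyyyxz
  sorted[4] = yxyyyyxzy$y
  sorted[5] = yxzy$yyxyyy
  sorted[6] = yyxyyyyxzy$
  sorted[7] = yyxzy$yyxyy
  sorted[8] = yyyxzy$yyxy
  sorted[9] = yyyyxzy$yyx
  sorted[10] = zy$yyxyyyyx
sorted[2] = xzy$yyxyyyy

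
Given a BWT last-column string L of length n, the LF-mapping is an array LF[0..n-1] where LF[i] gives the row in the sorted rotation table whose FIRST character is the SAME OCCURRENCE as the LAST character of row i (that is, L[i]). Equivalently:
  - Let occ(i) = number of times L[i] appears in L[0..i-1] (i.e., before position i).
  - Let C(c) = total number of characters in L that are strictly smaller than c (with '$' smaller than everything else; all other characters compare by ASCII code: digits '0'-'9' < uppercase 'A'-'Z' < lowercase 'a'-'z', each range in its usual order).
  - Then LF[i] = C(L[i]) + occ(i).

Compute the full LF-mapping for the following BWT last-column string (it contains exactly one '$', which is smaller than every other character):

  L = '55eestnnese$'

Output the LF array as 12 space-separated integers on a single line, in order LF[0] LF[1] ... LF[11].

Answer: 1 2 3 4 9 11 7 8 5 10 6 0

Derivation:
Char counts: '$':1, '5':2, 'e':4, 'n':2, 's':2, 't':1
C (first-col start): C('$')=0, C('5')=1, C('e')=3, C('n')=7, C('s')=9, C('t')=11
L[0]='5': occ=0, LF[0]=C('5')+0=1+0=1
L[1]='5': occ=1, LF[1]=C('5')+1=1+1=2
L[2]='e': occ=0, LF[2]=C('e')+0=3+0=3
L[3]='e': occ=1, LF[3]=C('e')+1=3+1=4
L[4]='s': occ=0, LF[4]=C('s')+0=9+0=9
L[5]='t': occ=0, LF[5]=C('t')+0=11+0=11
L[6]='n': occ=0, LF[6]=C('n')+0=7+0=7
L[7]='n': occ=1, LF[7]=C('n')+1=7+1=8
L[8]='e': occ=2, LF[8]=C('e')+2=3+2=5
L[9]='s': occ=1, LF[9]=C('s')+1=9+1=10
L[10]='e': occ=3, LF[10]=C('e')+3=3+3=6
L[11]='$': occ=0, LF[11]=C('$')+0=0+0=0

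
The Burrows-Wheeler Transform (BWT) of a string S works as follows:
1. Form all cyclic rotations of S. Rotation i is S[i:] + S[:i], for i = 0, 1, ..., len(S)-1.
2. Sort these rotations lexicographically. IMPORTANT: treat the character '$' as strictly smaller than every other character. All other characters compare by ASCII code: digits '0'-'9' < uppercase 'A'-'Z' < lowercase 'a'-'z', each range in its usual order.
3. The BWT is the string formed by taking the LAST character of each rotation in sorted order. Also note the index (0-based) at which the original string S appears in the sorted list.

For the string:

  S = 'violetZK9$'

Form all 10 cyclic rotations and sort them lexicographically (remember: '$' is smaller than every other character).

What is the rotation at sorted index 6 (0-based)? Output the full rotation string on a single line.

Answer: letZK9$vio

Derivation:
All 10 rotations (rotation i = S[i:]+S[:i]):
  rot[0] = violetZK9$
  rot[1] = ioletZK9$v
  rot[2] = oletZK9$vi
  rot[3] = letZK9$vio
  rot[4] = etZK9$viol
  rot[5] = tZK9$viole
  rot[6] = ZK9$violet
  rot[7] = K9$violetZ
  rot[8] = 9$violetZK
  rot[9] = $violetZK9
Sorted (with $ < everything):
  sorted[0] = $violetZK9
  sorted[1] = 9$violetZK
  sorted[2] = K9$violetZ
  sorted[3] = ZK9$violet
  sorted[4] = etZK9$viol
  sorted[5] = ioletZK9$v
  sorted[6] = letZK9$vio
  sorted[7] = oletZK9$vi
  sorted[8] = tZK9$viole
  sorted[9] = violetZK9$
sorted[6] = letZK9$vio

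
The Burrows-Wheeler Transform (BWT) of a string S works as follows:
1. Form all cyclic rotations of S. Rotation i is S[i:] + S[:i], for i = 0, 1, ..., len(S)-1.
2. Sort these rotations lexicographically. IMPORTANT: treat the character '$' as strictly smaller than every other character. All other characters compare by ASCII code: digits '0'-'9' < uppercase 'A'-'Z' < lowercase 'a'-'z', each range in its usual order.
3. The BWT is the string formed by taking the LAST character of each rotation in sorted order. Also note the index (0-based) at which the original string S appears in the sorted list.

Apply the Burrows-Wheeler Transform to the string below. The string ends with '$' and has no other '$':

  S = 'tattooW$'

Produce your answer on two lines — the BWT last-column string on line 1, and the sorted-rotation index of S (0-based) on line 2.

All 8 rotations (rotation i = S[i:]+S[:i]):
  rot[0] = tattooW$
  rot[1] = attooW$t
  rot[2] = ttooW$ta
  rot[3] = tooW$tat
  rot[4] = ooW$tatt
  rot[5] = oW$tatto
  rot[6] = W$tattoo
  rot[7] = $tattooW
Sorted (with $ < everything):
  sorted[0] = $tattooW  (last char: 'W')
  sorted[1] = W$tattoo  (last char: 'o')
  sorted[2] = attooW$t  (last char: 't')
  sorted[3] = oW$tatto  (last char: 'o')
  sorted[4] = ooW$tatt  (last char: 't')
  sorted[5] = tattooW$  (last char: '$')
  sorted[6] = tooW$tat  (last char: 't')
  sorted[7] = ttooW$ta  (last char: 'a')
Last column: Wotot$ta
Original string S is at sorted index 5

Answer: Wotot$ta
5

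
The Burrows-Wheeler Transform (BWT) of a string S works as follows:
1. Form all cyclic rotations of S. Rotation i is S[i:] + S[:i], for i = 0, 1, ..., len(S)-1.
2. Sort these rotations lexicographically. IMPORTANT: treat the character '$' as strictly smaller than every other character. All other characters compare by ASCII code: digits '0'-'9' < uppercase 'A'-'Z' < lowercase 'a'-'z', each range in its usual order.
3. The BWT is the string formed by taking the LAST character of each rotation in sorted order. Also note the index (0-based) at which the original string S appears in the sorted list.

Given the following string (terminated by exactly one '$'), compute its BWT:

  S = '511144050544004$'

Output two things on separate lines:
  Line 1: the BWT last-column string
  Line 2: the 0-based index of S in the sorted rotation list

All 16 rotations (rotation i = S[i:]+S[:i]):
  rot[0] = 511144050544004$
  rot[1] = 11144050544004$5
  rot[2] = 1144050544004$51
  rot[3] = 144050544004$511
  rot[4] = 44050544004$5111
  rot[5] = 4050544004$51114
  rot[6] = 050544004$511144
  rot[7] = 50544004$5111440
  rot[8] = 0544004$51114405
  rot[9] = 544004$511144050
  rot[10] = 44004$5111440505
  rot[11] = 4004$51114405054
  rot[12] = 004$511144050544
  rot[13] = 04$5111440505440
  rot[14] = 4$51114405054400
  rot[15] = $511144050544004
Sorted (with $ < everything):
  sorted[0] = $511144050544004  (last char: '4')
  sorted[1] = 004$511144050544  (last char: '4')
  sorted[2] = 04$5111440505440  (last char: '0')
  sorted[3] = 050544004$511144  (last char: '4')
  sorted[4] = 0544004$51114405  (last char: '5')
  sorted[5] = 11144050544004$5  (last char: '5')
  sorted[6] = 1144050544004$51  (last char: '1')
  sorted[7] = 144050544004$511  (last char: '1')
  sorted[8] = 4$51114405054400  (last char: '0')
  sorted[9] = 4004$51114405054  (last char: '4')
  sorted[10] = 4050544004$51114  (last char: '4')
  sorted[11] = 44004$5111440505  (last char: '5')
  sorted[12] = 44050544004$5111  (last char: '1')
  sorted[13] = 50544004$5111440  (last char: '0')
  sorted[14] = 511144050544004$  (last char: '$')
  sorted[15] = 544004$511144050  (last char: '0')
Last column: 44045511044510$0
Original string S is at sorted index 14

Answer: 44045511044510$0
14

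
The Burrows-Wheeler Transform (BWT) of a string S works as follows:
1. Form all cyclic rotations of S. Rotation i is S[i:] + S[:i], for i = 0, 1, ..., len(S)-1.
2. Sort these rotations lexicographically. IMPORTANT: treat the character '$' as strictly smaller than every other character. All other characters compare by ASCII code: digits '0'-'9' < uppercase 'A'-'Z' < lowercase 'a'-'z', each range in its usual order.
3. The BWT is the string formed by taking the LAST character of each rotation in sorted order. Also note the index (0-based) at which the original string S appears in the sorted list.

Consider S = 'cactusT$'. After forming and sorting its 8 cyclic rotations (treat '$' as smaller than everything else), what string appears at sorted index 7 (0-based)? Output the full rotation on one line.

Answer: usT$cact

Derivation:
All 8 rotations (rotation i = S[i:]+S[:i]):
  rot[0] = cactusT$
  rot[1] = actusT$c
  rot[2] = ctusT$ca
  rot[3] = tusT$cac
  rot[4] = usT$cact
  rot[5] = sT$cactu
  rot[6] = T$cactus
  rot[7] = $cactusT
Sorted (with $ < everything):
  sorted[0] = $cactusT
  sorted[1] = T$cactus
  sorted[2] = actusT$c
  sorted[3] = cactusT$
  sorted[4] = ctusT$ca
  sorted[5] = sT$cactu
  sorted[6] = tusT$cac
  sorted[7] = usT$cact
sorted[7] = usT$cact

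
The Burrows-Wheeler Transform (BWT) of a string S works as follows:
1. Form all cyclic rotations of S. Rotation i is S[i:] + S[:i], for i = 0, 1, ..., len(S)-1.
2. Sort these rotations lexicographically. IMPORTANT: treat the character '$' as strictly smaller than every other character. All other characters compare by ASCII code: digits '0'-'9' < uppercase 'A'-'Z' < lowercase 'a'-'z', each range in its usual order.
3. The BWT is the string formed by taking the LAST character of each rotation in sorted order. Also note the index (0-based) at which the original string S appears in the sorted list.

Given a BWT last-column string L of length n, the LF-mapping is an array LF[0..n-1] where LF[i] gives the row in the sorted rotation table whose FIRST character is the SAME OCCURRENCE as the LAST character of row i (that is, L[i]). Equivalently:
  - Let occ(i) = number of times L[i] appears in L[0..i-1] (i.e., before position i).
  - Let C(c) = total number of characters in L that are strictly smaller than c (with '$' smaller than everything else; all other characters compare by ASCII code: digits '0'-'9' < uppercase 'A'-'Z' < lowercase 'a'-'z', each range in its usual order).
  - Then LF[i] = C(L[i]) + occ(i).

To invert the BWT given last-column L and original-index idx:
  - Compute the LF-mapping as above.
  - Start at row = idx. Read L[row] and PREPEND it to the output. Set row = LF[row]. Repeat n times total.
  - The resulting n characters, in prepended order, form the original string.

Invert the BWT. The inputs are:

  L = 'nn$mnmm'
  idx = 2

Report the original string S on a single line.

LF mapping: 4 5 0 1 6 2 3
Walk LF starting at row 2, prepending L[row]:
  step 1: row=2, L[2]='$', prepend. Next row=LF[2]=0
  step 2: row=0, L[0]='n', prepend. Next row=LF[0]=4
  step 3: row=4, L[4]='n', prepend. Next row=LF[4]=6
  step 4: row=6, L[6]='m', prepend. Next row=LF[6]=3
  step 5: row=3, L[3]='m', prepend. Next row=LF[3]=1
  step 6: row=1, L[1]='n', prepend. Next row=LF[1]=5
  step 7: row=5, L[5]='m', prepend. Next row=LF[5]=2
Reversed output: mnmmnn$

Answer: mnmmnn$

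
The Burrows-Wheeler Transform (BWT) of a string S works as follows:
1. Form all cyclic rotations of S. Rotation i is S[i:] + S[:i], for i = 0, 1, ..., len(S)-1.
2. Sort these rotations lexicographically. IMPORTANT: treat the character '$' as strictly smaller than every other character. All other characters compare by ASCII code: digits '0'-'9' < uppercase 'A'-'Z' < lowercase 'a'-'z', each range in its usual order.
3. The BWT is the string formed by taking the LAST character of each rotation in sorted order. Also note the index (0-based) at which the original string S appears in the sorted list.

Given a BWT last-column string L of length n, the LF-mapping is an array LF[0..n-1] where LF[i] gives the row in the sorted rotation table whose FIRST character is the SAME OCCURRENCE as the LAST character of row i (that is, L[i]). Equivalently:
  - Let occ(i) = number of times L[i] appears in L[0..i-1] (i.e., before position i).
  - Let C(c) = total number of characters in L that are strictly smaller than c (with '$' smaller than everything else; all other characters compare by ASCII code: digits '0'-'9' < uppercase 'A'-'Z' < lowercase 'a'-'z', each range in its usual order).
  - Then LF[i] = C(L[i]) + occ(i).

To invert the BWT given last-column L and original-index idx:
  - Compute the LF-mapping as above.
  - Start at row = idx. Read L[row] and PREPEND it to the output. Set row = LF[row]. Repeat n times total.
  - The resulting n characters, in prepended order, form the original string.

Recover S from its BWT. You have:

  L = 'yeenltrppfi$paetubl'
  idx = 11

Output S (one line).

Answer: pineapplebutterfly$

Derivation:
LF mapping: 18 3 4 10 8 15 14 11 12 6 7 0 13 1 5 16 17 2 9
Walk LF starting at row 11, prepending L[row]:
  step 1: row=11, L[11]='$', prepend. Next row=LF[11]=0
  step 2: row=0, L[0]='y', prepend. Next row=LF[0]=18
  step 3: row=18, L[18]='l', prepend. Next row=LF[18]=9
  step 4: row=9, L[9]='f', prepend. Next row=LF[9]=6
  step 5: row=6, L[6]='r', prepend. Next row=LF[6]=14
  step 6: row=14, L[14]='e', prepend. Next row=LF[14]=5
  step 7: row=5, L[5]='t', prepend. Next row=LF[5]=15
  step 8: row=15, L[15]='t', prepend. Next row=LF[15]=16
  step 9: row=16, L[16]='u', prepend. Next row=LF[16]=17
  step 10: row=17, L[17]='b', prepend. Next row=LF[17]=2
  step 11: row=2, L[2]='e', prepend. Next row=LF[2]=4
  step 12: row=4, L[4]='l', prepend. Next row=LF[4]=8
  step 13: row=8, L[8]='p', prepend. Next row=LF[8]=12
  step 14: row=12, L[12]='p', prepend. Next row=LF[12]=13
  step 15: row=13, L[13]='a', prepend. Next row=LF[13]=1
  step 16: row=1, L[1]='e', prepend. Next row=LF[1]=3
  step 17: row=3, L[3]='n', prepend. Next row=LF[3]=10
  step 18: row=10, L[10]='i', prepend. Next row=LF[10]=7
  step 19: row=7, L[7]='p', prepend. Next row=LF[7]=11
Reversed output: pineapplebutterfly$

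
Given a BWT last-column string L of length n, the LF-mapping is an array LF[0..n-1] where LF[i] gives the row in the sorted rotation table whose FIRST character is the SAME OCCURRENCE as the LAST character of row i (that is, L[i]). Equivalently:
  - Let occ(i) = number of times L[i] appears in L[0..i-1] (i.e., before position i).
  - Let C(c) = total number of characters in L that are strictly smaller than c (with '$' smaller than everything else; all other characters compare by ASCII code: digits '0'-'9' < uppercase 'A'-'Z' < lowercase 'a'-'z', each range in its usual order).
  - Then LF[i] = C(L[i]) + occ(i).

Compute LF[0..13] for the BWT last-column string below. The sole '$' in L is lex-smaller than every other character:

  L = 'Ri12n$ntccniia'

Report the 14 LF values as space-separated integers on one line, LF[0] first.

Answer: 3 7 1 2 10 0 11 13 5 6 12 8 9 4

Derivation:
Char counts: '$':1, '1':1, '2':1, 'R':1, 'a':1, 'c':2, 'i':3, 'n':3, 't':1
C (first-col start): C('$')=0, C('1')=1, C('2')=2, C('R')=3, C('a')=4, C('c')=5, C('i')=7, C('n')=10, C('t')=13
L[0]='R': occ=0, LF[0]=C('R')+0=3+0=3
L[1]='i': occ=0, LF[1]=C('i')+0=7+0=7
L[2]='1': occ=0, LF[2]=C('1')+0=1+0=1
L[3]='2': occ=0, LF[3]=C('2')+0=2+0=2
L[4]='n': occ=0, LF[4]=C('n')+0=10+0=10
L[5]='$': occ=0, LF[5]=C('$')+0=0+0=0
L[6]='n': occ=1, LF[6]=C('n')+1=10+1=11
L[7]='t': occ=0, LF[7]=C('t')+0=13+0=13
L[8]='c': occ=0, LF[8]=C('c')+0=5+0=5
L[9]='c': occ=1, LF[9]=C('c')+1=5+1=6
L[10]='n': occ=2, LF[10]=C('n')+2=10+2=12
L[11]='i': occ=1, LF[11]=C('i')+1=7+1=8
L[12]='i': occ=2, LF[12]=C('i')+2=7+2=9
L[13]='a': occ=0, LF[13]=C('a')+0=4+0=4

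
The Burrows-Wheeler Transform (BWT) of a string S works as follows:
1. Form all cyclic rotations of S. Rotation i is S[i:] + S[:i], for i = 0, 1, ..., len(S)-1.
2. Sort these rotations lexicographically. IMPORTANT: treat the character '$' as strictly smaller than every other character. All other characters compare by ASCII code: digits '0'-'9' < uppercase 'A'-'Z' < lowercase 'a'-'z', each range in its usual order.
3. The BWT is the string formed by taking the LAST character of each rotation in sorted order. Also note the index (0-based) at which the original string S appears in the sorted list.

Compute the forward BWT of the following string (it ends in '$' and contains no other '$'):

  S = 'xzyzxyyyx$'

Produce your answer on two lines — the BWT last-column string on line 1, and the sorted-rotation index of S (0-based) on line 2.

All 10 rotations (rotation i = S[i:]+S[:i]):
  rot[0] = xzyzxyyyx$
  rot[1] = zyzxyyyx$x
  rot[2] = yzxyyyx$xz
  rot[3] = zxyyyx$xzy
  rot[4] = xyyyx$xzyz
  rot[5] = yyyx$xzyzx
  rot[6] = yyx$xzyzxy
  rot[7] = yx$xzyzxyy
  rot[8] = x$xzyzxyyy
  rot[9] = $xzyzxyyyx
Sorted (with $ < everything):
  sorted[0] = $xzyzxyyyx  (last char: 'x')
  sorted[1] = x$xzyzxyyy  (last char: 'y')
  sorted[2] = xyyyx$xzyz  (last char: 'z')
  sorted[3] = xzyzxyyyx$  (last char: '$')
  sorted[4] = yx$xzyzxyy  (last char: 'y')
  sorted[5] = yyx$xzyzxy  (last char: 'y')
  sorted[6] = yyyx$xzyzx  (last char: 'x')
  sorted[7] = yzxyyyx$xz  (last char: 'z')
  sorted[8] = zxyyyx$xzy  (last char: 'y')
  sorted[9] = zyzxyyyx$x  (last char: 'x')
Last column: xyz$yyxzyx
Original string S is at sorted index 3

Answer: xyz$yyxzyx
3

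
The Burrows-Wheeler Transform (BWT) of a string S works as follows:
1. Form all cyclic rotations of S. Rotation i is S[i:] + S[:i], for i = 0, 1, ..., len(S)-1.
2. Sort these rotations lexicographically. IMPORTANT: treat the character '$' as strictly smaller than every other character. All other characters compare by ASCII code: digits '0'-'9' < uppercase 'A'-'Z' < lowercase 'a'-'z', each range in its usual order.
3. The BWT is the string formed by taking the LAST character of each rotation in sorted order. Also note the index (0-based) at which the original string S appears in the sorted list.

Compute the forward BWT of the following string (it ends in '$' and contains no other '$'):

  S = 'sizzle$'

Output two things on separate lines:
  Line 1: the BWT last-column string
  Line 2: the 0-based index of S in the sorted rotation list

All 7 rotations (rotation i = S[i:]+S[:i]):
  rot[0] = sizzle$
  rot[1] = izzle$s
  rot[2] = zzle$si
  rot[3] = zle$siz
  rot[4] = le$sizz
  rot[5] = e$sizzl
  rot[6] = $sizzle
Sorted (with $ < everything):
  sorted[0] = $sizzle  (last char: 'e')
  sorted[1] = e$sizzl  (last char: 'l')
  sorted[2] = izzle$s  (last char: 's')
  sorted[3] = le$sizz  (last char: 'z')
  sorted[4] = sizzle$  (last char: '$')
  sorted[5] = zle$siz  (last char: 'z')
  sorted[6] = zzle$si  (last char: 'i')
Last column: elsz$zi
Original string S is at sorted index 4

Answer: elsz$zi
4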